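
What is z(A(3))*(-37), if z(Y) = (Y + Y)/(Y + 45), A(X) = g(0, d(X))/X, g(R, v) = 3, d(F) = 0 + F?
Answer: -37/23 ≈ -1.6087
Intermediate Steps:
d(F) = F
A(X) = 3/X
z(Y) = 2*Y/(45 + Y) (z(Y) = (2*Y)/(45 + Y) = 2*Y/(45 + Y))
z(A(3))*(-37) = (2*(3/3)/(45 + 3/3))*(-37) = (2*(3*(⅓))/(45 + 3*(⅓)))*(-37) = (2*1/(45 + 1))*(-37) = (2*1/46)*(-37) = (2*1*(1/46))*(-37) = (1/23)*(-37) = -37/23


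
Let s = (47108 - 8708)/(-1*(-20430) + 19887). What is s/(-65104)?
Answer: -800/54683291 ≈ -1.4630e-5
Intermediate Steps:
s = 12800/13439 (s = 38400/(20430 + 19887) = 38400/40317 = 38400*(1/40317) = 12800/13439 ≈ 0.95245)
s/(-65104) = (12800/13439)/(-65104) = (12800/13439)*(-1/65104) = -800/54683291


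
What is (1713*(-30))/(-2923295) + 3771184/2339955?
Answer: 2228906723746/1368075750345 ≈ 1.6292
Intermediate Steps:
(1713*(-30))/(-2923295) + 3771184/2339955 = -51390*(-1/2923295) + 3771184*(1/2339955) = 10278/584659 + 3771184/2339955 = 2228906723746/1368075750345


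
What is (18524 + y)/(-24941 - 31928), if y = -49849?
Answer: 31325/56869 ≈ 0.55083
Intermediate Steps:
(18524 + y)/(-24941 - 31928) = (18524 - 49849)/(-24941 - 31928) = -31325/(-56869) = -31325*(-1/56869) = 31325/56869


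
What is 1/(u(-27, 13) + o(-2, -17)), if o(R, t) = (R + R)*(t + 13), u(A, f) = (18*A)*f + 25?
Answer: -1/6277 ≈ -0.00015931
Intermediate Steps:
u(A, f) = 25 + 18*A*f (u(A, f) = 18*A*f + 25 = 25 + 18*A*f)
o(R, t) = 2*R*(13 + t) (o(R, t) = (2*R)*(13 + t) = 2*R*(13 + t))
1/(u(-27, 13) + o(-2, -17)) = 1/((25 + 18*(-27)*13) + 2*(-2)*(13 - 17)) = 1/((25 - 6318) + 2*(-2)*(-4)) = 1/(-6293 + 16) = 1/(-6277) = -1/6277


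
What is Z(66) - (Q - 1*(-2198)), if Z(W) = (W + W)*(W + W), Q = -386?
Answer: 15612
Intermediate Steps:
Z(W) = 4*W**2 (Z(W) = (2*W)*(2*W) = 4*W**2)
Z(66) - (Q - 1*(-2198)) = 4*66**2 - (-386 - 1*(-2198)) = 4*4356 - (-386 + 2198) = 17424 - 1*1812 = 17424 - 1812 = 15612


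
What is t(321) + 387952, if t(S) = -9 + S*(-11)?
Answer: 384412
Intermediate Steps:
t(S) = -9 - 11*S
t(321) + 387952 = (-9 - 11*321) + 387952 = (-9 - 3531) + 387952 = -3540 + 387952 = 384412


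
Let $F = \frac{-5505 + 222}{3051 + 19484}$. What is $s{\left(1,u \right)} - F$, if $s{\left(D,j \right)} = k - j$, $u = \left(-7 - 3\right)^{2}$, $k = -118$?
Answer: $- \frac{4907347}{22535} \approx -217.77$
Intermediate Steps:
$u = 100$ ($u = \left(-10\right)^{2} = 100$)
$s{\left(D,j \right)} = -118 - j$
$F = - \frac{5283}{22535} \approx -0.23444$
$s{\left(1,u \right)} - F = \left(-118 - 100\right) - - \frac{5283}{22535} = \left(-118 - 100\right) + \frac{5283}{22535} = -218 + \frac{5283}{22535} = - \frac{4907347}{22535}$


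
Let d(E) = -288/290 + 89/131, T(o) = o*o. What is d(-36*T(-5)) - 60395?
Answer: -1147208984/18995 ≈ -60395.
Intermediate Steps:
T(o) = o**2
d(E) = -5959/18995 (d(E) = -288*1/290 + 89*(1/131) = -144/145 + 89/131 = -5959/18995)
d(-36*T(-5)) - 60395 = -5959/18995 - 60395 = -1147208984/18995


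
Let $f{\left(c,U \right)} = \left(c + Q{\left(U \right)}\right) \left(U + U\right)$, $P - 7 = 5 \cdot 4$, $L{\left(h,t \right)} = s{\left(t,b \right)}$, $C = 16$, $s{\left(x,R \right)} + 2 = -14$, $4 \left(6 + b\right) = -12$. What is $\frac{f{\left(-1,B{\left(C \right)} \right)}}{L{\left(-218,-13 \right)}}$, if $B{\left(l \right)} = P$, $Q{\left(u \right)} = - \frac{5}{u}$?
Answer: $4$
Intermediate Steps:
$b = -9$ ($b = -6 + \frac{1}{4} \left(-12\right) = -6 - 3 = -9$)
$s{\left(x,R \right)} = -16$ ($s{\left(x,R \right)} = -2 - 14 = -16$)
$L{\left(h,t \right)} = -16$
$P = 27$ ($P = 7 + 5 \cdot 4 = 7 + 20 = 27$)
$B{\left(l \right)} = 27$
$f{\left(c,U \right)} = 2 U \left(c - \frac{5}{U}\right)$ ($f{\left(c,U \right)} = \left(c - \frac{5}{U}\right) \left(U + U\right) = \left(c - \frac{5}{U}\right) 2 U = 2 U \left(c - \frac{5}{U}\right)$)
$\frac{f{\left(-1,B{\left(C \right)} \right)}}{L{\left(-218,-13 \right)}} = \frac{-10 + 2 \cdot 27 \left(-1\right)}{-16} = \left(-10 - 54\right) \left(- \frac{1}{16}\right) = \left(-64\right) \left(- \frac{1}{16}\right) = 4$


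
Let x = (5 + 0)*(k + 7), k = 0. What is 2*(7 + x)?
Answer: 84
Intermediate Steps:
x = 35 (x = (5 + 0)*(0 + 7) = 5*7 = 35)
2*(7 + x) = 2*(7 + 35) = 2*42 = 84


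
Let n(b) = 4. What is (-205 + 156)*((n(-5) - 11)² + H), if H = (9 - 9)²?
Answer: -2401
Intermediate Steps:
H = 0 (H = 0² = 0)
(-205 + 156)*((n(-5) - 11)² + H) = (-205 + 156)*((4 - 11)² + 0) = -49*((-7)² + 0) = -49*(49 + 0) = -49*49 = -2401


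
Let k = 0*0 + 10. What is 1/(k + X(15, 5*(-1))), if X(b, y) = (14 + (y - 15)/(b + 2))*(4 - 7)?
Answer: -17/484 ≈ -0.035124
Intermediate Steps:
k = 10 (k = 0 + 10 = 10)
X(b, y) = -42 - 3*(-15 + y)/(2 + b) (X(b, y) = (14 + (-15 + y)/(2 + b))*(-3) = -42 - 3*(-15 + y)/(2 + b))
1/(k + X(15, 5*(-1))) = 1/(10 + 3*(-13 - 5*(-1) - 14*15)/(2 + 15)) = 1/(10 + 3*(-13 - 1*(-5) - 210)/17) = 1/(10 + 3*(1/17)*(-13 + 5 - 210)) = 1/(10 + 3*(1/17)*(-218)) = 1/(10 - 654/17) = 1/(-484/17) = -17/484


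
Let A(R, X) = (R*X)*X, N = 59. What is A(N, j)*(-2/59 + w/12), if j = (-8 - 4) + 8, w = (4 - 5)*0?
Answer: -32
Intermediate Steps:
w = 0 (w = -1*0 = 0)
j = -4 (j = -12 + 8 = -4)
A(R, X) = R*X²
A(N, j)*(-2/59 + w/12) = (59*(-4)²)*(-2/59 + 0/12) = (59*16)*(-2*1/59 + 0*(1/12)) = 944*(-2/59 + 0) = 944*(-2/59) = -32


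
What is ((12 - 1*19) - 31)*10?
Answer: -380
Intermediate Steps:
((12 - 1*19) - 31)*10 = ((12 - 19) - 31)*10 = (-7 - 31)*10 = -38*10 = -380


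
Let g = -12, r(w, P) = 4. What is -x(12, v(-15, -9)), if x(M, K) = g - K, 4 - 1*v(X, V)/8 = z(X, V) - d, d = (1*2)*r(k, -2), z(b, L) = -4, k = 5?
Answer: 140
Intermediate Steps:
d = 8 (d = (1*2)*4 = 2*4 = 8)
v(X, V) = 128 (v(X, V) = 32 - 8*(-4 - 1*8) = 32 - 8*(-4 - 8) = 32 - 8*(-12) = 32 + 96 = 128)
x(M, K) = -12 - K
-x(12, v(-15, -9)) = -(-12 - 1*128) = -(-12 - 128) = -1*(-140) = 140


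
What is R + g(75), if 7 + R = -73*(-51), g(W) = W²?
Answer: 9341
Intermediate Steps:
R = 3716 (R = -7 - 73*(-51) = -7 + 3723 = 3716)
R + g(75) = 3716 + 75² = 3716 + 5625 = 9341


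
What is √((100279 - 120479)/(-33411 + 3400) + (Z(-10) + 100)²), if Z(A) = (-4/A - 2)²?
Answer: 2*√1480351246925154/750275 ≈ 102.56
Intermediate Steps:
Z(A) = (-2 - 4/A)²
√((100279 - 120479)/(-33411 + 3400) + (Z(-10) + 100)²) = √((100279 - 120479)/(-33411 + 3400) + (4*(2 - 10)²/(-10)² + 100)²) = √(-20200/(-30011) + (4*(1/100)*(-8)² + 100)²) = √(-20200*(-1/30011) + (4*(1/100)*64 + 100)²) = √(20200/30011 + (64/25 + 100)²) = √(20200/30011 + (2564/25)²) = √(20200/30011 + 6574096/625) = √(197307820056/18756875) = 2*√1480351246925154/750275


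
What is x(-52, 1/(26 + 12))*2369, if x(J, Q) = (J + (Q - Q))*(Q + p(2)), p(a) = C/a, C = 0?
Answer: -61594/19 ≈ -3241.8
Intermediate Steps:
p(a) = 0 (p(a) = 0/a = 0)
x(J, Q) = J*Q (x(J, Q) = (J + (Q - Q))*(Q + 0) = (J + 0)*Q = J*Q)
x(-52, 1/(26 + 12))*2369 = -52/(26 + 12)*2369 = -52/38*2369 = -52*1/38*2369 = -26/19*2369 = -61594/19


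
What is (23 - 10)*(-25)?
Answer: -325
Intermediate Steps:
(23 - 10)*(-25) = 13*(-25) = -325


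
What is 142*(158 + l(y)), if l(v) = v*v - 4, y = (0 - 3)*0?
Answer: 21868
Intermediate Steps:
y = 0 (y = -3*0 = 0)
l(v) = -4 + v**2 (l(v) = v**2 - 4 = -4 + v**2)
142*(158 + l(y)) = 142*(158 + (-4 + 0**2)) = 142*(158 + (-4 + 0)) = 142*(158 - 4) = 142*154 = 21868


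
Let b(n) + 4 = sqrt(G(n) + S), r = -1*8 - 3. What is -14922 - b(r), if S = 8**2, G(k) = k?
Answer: -14918 - sqrt(53) ≈ -14925.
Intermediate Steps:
S = 64
r = -11 (r = -8 - 3 = -11)
b(n) = -4 + sqrt(64 + n) (b(n) = -4 + sqrt(n + 64) = -4 + sqrt(64 + n))
-14922 - b(r) = -14922 - (-4 + sqrt(64 - 11)) = -14922 - (-4 + sqrt(53)) = -14922 + (4 - sqrt(53)) = -14918 - sqrt(53)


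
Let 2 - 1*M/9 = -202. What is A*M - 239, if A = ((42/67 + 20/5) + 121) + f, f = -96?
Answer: 3628447/67 ≈ 54156.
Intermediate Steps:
M = 1836 (M = 18 - 9*(-202) = 18 + 1818 = 1836)
A = 1985/67 (A = ((42/67 + 20/5) + 121) - 96 = ((42*(1/67) + 20*(⅕)) + 121) - 96 = ((42/67 + 4) + 121) - 96 = (310/67 + 121) - 96 = 8417/67 - 96 = 1985/67 ≈ 29.627)
A*M - 239 = (1985/67)*1836 - 239 = 3644460/67 - 239 = 3628447/67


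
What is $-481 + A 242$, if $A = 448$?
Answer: $107935$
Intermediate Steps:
$-481 + A 242 = -481 + 448 \cdot 242 = -481 + 108416 = 107935$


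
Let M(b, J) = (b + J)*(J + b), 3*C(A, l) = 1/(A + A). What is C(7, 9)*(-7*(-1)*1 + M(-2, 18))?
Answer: 263/42 ≈ 6.2619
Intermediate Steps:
C(A, l) = 1/(6*A) (C(A, l) = 1/(3*(A + A)) = 1/(3*((2*A))) = (1/(2*A))/3 = 1/(6*A))
M(b, J) = (J + b)² (M(b, J) = (J + b)*(J + b) = (J + b)²)
C(7, 9)*(-7*(-1)*1 + M(-2, 18)) = ((⅙)/7)*(-7*(-1)*1 + (18 - 2)²) = ((⅙)*(⅐))*(7*1 + 16²) = (7 + 256)/42 = (1/42)*263 = 263/42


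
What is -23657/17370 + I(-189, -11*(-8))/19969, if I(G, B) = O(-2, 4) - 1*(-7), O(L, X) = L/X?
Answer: -236146864/173430765 ≈ -1.3616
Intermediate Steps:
I(G, B) = 13/2 (I(G, B) = -2/4 - 1*(-7) = -2*¼ + 7 = -½ + 7 = 13/2)
-23657/17370 + I(-189, -11*(-8))/19969 = -23657/17370 + (13/2)/19969 = -23657*1/17370 + (13/2)*(1/19969) = -23657/17370 + 13/39938 = -236146864/173430765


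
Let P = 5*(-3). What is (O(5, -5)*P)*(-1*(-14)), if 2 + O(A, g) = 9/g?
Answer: 798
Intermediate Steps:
O(A, g) = -2 + 9/g
P = -15
(O(5, -5)*P)*(-1*(-14)) = ((-2 + 9/(-5))*(-15))*(-1*(-14)) = ((-2 + 9*(-1/5))*(-15))*14 = ((-2 - 9/5)*(-15))*14 = -19/5*(-15)*14 = 57*14 = 798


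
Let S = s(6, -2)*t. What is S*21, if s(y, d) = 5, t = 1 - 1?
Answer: 0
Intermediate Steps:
t = 0
S = 0 (S = 5*0 = 0)
S*21 = 0*21 = 0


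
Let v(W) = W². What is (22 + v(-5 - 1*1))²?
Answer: 3364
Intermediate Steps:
(22 + v(-5 - 1*1))² = (22 + (-5 - 1*1)²)² = (22 + (-5 - 1)²)² = (22 + (-6)²)² = (22 + 36)² = 58² = 3364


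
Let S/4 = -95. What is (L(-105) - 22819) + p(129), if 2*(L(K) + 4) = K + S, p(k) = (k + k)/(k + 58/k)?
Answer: -770275005/33398 ≈ -23064.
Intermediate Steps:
S = -380 (S = 4*(-95) = -380)
p(k) = 2*k/(k + 58/k) (p(k) = (2*k)/(k + 58/k) = 2*k/(k + 58/k))
L(K) = -194 + K/2 (L(K) = -4 + (K - 380)/2 = -4 + (-380 + K)/2 = -4 + (-190 + K/2) = -194 + K/2)
(L(-105) - 22819) + p(129) = ((-194 + (1/2)*(-105)) - 22819) + 2*129**2/(58 + 129**2) = ((-194 - 105/2) - 22819) + 2*16641/(58 + 16641) = (-493/2 - 22819) + 2*16641/16699 = -46131/2 + 2*16641*(1/16699) = -46131/2 + 33282/16699 = -770275005/33398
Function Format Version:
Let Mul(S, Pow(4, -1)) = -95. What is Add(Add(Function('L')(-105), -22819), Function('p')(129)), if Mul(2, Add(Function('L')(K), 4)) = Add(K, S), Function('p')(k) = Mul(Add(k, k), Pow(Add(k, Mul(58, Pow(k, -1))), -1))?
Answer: Rational(-770275005, 33398) ≈ -23064.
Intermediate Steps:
S = -380 (S = Mul(4, -95) = -380)
Function('p')(k) = Mul(2, k, Pow(Add(k, Mul(58, Pow(k, -1))), -1)) (Function('p')(k) = Mul(Mul(2, k), Pow(Add(k, Mul(58, Pow(k, -1))), -1)) = Mul(2, k, Pow(Add(k, Mul(58, Pow(k, -1))), -1)))
Function('L')(K) = Add(-194, Mul(Rational(1, 2), K)) (Function('L')(K) = Add(-4, Mul(Rational(1, 2), Add(K, -380))) = Add(-4, Mul(Rational(1, 2), Add(-380, K))) = Add(-4, Add(-190, Mul(Rational(1, 2), K))) = Add(-194, Mul(Rational(1, 2), K)))
Add(Add(Function('L')(-105), -22819), Function('p')(129)) = Add(Add(Add(-194, Mul(Rational(1, 2), -105)), -22819), Mul(2, Pow(129, 2), Pow(Add(58, Pow(129, 2)), -1))) = Add(Add(Add(-194, Rational(-105, 2)), -22819), Mul(2, 16641, Pow(Add(58, 16641), -1))) = Add(Add(Rational(-493, 2), -22819), Mul(2, 16641, Pow(16699, -1))) = Add(Rational(-46131, 2), Mul(2, 16641, Rational(1, 16699))) = Add(Rational(-46131, 2), Rational(33282, 16699)) = Rational(-770275005, 33398)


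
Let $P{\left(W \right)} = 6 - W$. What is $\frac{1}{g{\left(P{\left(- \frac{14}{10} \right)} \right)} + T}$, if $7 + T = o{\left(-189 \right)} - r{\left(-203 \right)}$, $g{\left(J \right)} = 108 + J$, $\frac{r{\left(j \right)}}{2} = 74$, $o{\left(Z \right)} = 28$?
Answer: $- \frac{5}{58} \approx -0.086207$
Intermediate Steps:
$r{\left(j \right)} = 148$ ($r{\left(j \right)} = 2 \cdot 74 = 148$)
$T = -127$ ($T = -7 + \left(28 - 148\right) = -7 - 120 = -127$)
$\frac{1}{g{\left(P{\left(- \frac{14}{10} \right)} \right)} + T} = \frac{1}{\left(108 + \left(6 - - \frac{14}{10}\right)\right) - 127} = \frac{1}{\left(108 + \left(6 - \left(-14\right) \frac{1}{10}\right)\right) - 127} = \frac{1}{\left(108 + \left(6 - - \frac{7}{5}\right)\right) - 127} = \frac{1}{\left(108 + \left(6 + \frac{7}{5}\right)\right) - 127} = \frac{1}{\left(108 + \frac{37}{5}\right) - 127} = \frac{1}{\frac{577}{5} - 127} = \frac{1}{- \frac{58}{5}} = - \frac{5}{58}$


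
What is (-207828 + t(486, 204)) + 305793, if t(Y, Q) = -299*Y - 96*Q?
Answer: -66933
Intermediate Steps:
(-207828 + t(486, 204)) + 305793 = (-207828 + (-299*486 - 96*204)) + 305793 = (-207828 + (-145314 - 19584)) + 305793 = (-207828 - 164898) + 305793 = -372726 + 305793 = -66933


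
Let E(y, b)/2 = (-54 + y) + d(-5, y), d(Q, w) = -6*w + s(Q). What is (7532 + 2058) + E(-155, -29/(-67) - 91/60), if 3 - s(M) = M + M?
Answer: 11058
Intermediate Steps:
s(M) = 3 - 2*M (s(M) = 3 - (M + M) = 3 - 2*M)
d(Q, w) = 3 - 6*w - 2*Q (d(Q, w) = -6*w + (3 - 2*Q) = 3 - 6*w - 2*Q)
E(y, b) = -82 - 10*y (E(y, b) = 2*((-54 + y) + (3 - 6*y - 2*(-5))) = 2*((-54 + y) + (3 - 6*y + 10)) = 2*((-54 + y) + (13 - 6*y)) = 2*(-41 - 5*y) = -82 - 10*y)
(7532 + 2058) + E(-155, -29/(-67) - 91/60) = (7532 + 2058) + (-82 - 10*(-155)) = 9590 + (-82 + 1550) = 9590 + 1468 = 11058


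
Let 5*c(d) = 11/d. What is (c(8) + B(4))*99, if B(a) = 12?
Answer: 48609/40 ≈ 1215.2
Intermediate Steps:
c(d) = 11/(5*d) (c(d) = (11/d)/5 = 11/(5*d))
(c(8) + B(4))*99 = ((11/5)/8 + 12)*99 = ((11/5)*(1/8) + 12)*99 = (11/40 + 12)*99 = (491/40)*99 = 48609/40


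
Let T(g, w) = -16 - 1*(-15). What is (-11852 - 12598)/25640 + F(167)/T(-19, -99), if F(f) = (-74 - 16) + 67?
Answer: 56527/2564 ≈ 22.046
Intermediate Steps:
F(f) = -23 (F(f) = -90 + 67 = -23)
T(g, w) = -1 (T(g, w) = -16 + 15 = -1)
(-11852 - 12598)/25640 + F(167)/T(-19, -99) = (-11852 - 12598)/25640 - 23/(-1) = -24450*1/25640 - 23*(-1) = -2445/2564 + 23 = 56527/2564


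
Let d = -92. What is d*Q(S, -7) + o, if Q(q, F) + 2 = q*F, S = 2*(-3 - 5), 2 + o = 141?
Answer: -9981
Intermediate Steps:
o = 139 (o = -2 + 141 = 139)
S = -16 (S = 2*(-8) = -16)
Q(q, F) = -2 + F*q (Q(q, F) = -2 + q*F = -2 + F*q)
d*Q(S, -7) + o = -92*(-2 - 7*(-16)) + 139 = -92*(-2 + 112) + 139 = -92*110 + 139 = -10120 + 139 = -9981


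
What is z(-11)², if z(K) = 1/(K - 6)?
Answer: 1/289 ≈ 0.0034602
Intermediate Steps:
z(K) = 1/(-6 + K)
z(-11)² = (1/(-6 - 11))² = (1/(-17))² = (-1/17)² = 1/289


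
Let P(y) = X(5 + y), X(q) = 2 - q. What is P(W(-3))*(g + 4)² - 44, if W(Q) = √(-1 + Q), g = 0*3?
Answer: -92 - 32*I ≈ -92.0 - 32.0*I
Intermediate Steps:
g = 0
P(y) = -3 - y (P(y) = 2 - (5 + y) = 2 + (-5 - y) = -3 - y)
P(W(-3))*(g + 4)² - 44 = (-3 - √(-1 - 3))*(0 + 4)² - 44 = (-3 - √(-4))*4² - 44 = (-3 - 2*I)*16 - 44 = (-48 - 32*I) - 44 = -92 - 32*I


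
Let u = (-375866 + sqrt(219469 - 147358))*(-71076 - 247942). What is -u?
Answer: -119908019588 + 13717774*sqrt(39) ≈ -1.1982e+11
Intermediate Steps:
u = 119908019588 - 13717774*sqrt(39) (u = (-375866 + sqrt(72111))*(-319018) = (-375866 + 43*sqrt(39))*(-319018) = 119908019588 - 13717774*sqrt(39) ≈ 1.1982e+11)
-u = -(119908019588 - 13717774*sqrt(39)) = -119908019588 + 13717774*sqrt(39)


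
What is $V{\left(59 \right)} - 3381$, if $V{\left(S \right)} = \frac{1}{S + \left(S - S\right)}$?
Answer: $- \frac{199478}{59} \approx -3381.0$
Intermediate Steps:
$V{\left(S \right)} = \frac{1}{S}$ ($V{\left(S \right)} = \frac{1}{S + 0} = \frac{1}{S}$)
$V{\left(59 \right)} - 3381 = \frac{1}{59} - 3381 = - \frac{199478}{59}$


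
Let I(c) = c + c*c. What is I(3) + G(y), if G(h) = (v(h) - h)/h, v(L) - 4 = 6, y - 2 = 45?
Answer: 527/47 ≈ 11.213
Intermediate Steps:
y = 47 (y = 2 + 45 = 47)
v(L) = 10 (v(L) = 4 + 6 = 10)
I(c) = c + c²
G(h) = (10 - h)/h
I(3) + G(y) = 3*(1 + 3) + (10 - 1*47)/47 = 3*4 + (10 - 47)/47 = 12 + (1/47)*(-37) = 12 - 37/47 = 527/47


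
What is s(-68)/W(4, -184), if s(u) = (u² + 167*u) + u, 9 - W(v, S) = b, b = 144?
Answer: 1360/27 ≈ 50.370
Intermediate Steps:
W(v, S) = -135 (W(v, S) = 9 - 1*144 = 9 - 144 = -135)
s(u) = u² + 168*u
s(-68)/W(4, -184) = -68*(168 - 68)/(-135) = -68*100*(-1/135) = -6800*(-1/135) = 1360/27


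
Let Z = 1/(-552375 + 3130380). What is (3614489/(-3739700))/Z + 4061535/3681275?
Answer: -274421869663168623/110134912940 ≈ -2.4917e+6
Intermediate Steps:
Z = 1/2578005 ≈ 3.8790e-7
(3614489/(-3739700))/Z + 4061535/3681275 = (3614489/(-3739700))/(1/2578005) + 4061535/3681275 = (3614489*(-1/3739700))*2578005 + 4061535*(1/3681275) = -3614489/3739700*2578005 + 812307/736255 = -1863634142889/747940 + 812307/736255 = -274421869663168623/110134912940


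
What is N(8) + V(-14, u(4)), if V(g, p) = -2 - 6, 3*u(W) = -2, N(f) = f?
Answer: 0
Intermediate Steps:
u(W) = -⅔ (u(W) = (⅓)*(-2) = -⅔)
V(g, p) = -8
N(8) + V(-14, u(4)) = 8 - 8 = 0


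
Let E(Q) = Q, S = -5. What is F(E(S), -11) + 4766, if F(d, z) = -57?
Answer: 4709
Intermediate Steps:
F(E(S), -11) + 4766 = -57 + 4766 = 4709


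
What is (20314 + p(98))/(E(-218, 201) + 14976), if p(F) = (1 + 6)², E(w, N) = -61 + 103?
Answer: 20363/15018 ≈ 1.3559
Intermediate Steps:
E(w, N) = 42
p(F) = 49 (p(F) = 7² = 49)
(20314 + p(98))/(E(-218, 201) + 14976) = (20314 + 49)/(42 + 14976) = 20363/15018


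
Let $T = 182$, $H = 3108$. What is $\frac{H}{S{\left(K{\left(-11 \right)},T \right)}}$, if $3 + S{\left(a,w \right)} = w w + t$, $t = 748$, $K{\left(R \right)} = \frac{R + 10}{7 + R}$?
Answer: $\frac{3108}{33869} \approx 0.091765$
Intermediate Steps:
$K{\left(R \right)} = \frac{10 + R}{7 + R}$
$S{\left(a,w \right)} = 745 + w^{2}$ ($S{\left(a,w \right)} = -3 + \left(w w + 748\right) = -3 + \left(w^{2} + 748\right) = -3 + \left(748 + w^{2}\right) = 745 + w^{2}$)
$\frac{H}{S{\left(K{\left(-11 \right)},T \right)}} = \frac{3108}{745 + 182^{2}} = \frac{3108}{745 + 33124} = \frac{3108}{33869}$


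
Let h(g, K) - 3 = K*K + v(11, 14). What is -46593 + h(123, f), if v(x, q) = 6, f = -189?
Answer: -10863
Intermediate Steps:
h(g, K) = 9 + K**2 (h(g, K) = 3 + (K*K + 6) = 3 + (K**2 + 6) = 3 + (6 + K**2) = 9 + K**2)
-46593 + h(123, f) = -46593 + (9 + (-189)**2) = -46593 + (9 + 35721) = -46593 + 35730 = -10863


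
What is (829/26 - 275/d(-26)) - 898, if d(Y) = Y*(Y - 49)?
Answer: -33784/39 ≈ -866.26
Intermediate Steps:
d(Y) = Y*(-49 + Y)
(829/26 - 275/d(-26)) - 898 = (829/26 - 275*(-1/(26*(-49 - 26)))) - 898 = (829*(1/26) - 275/((-26*(-75)))) - 898 = (829/26 - 275/1950) - 898 = (829/26 - 275*1/1950) - 898 = (829/26 - 11/78) - 898 = 1238/39 - 898 = -33784/39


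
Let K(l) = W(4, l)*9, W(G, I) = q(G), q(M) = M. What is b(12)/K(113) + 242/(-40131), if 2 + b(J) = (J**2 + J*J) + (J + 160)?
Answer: 113403/8918 ≈ 12.716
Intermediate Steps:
W(G, I) = G
K(l) = 36 (K(l) = 4*9 = 36)
b(J) = 158 + J + 2*J**2 (b(J) = -2 + ((J**2 + J*J) + (J + 160)) = -2 + ((J**2 + J**2) + (160 + J)) = -2 + (2*J**2 + (160 + J)) = -2 + (160 + J + 2*J**2) = 158 + J + 2*J**2)
b(12)/K(113) + 242/(-40131) = (158 + 12 + 2*12**2)/36 + 242/(-40131) = (158 + 12 + 2*144)*(1/36) + 242*(-1/40131) = (158 + 12 + 288)*(1/36) - 242/40131 = 458*(1/36) - 242/40131 = 229/18 - 242/40131 = 113403/8918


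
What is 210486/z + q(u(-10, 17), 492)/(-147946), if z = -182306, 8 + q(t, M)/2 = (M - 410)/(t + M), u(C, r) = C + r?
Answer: -3884428670831/3364687573631 ≈ -1.1545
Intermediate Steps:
q(t, M) = -16 + 2*(-410 + M)/(M + t) (q(t, M) = -16 + 2*((M - 410)/(t + M)) = -16 + 2*((-410 + M)/(M + t)) = -16 + 2*(-410 + M)/(M + t))
210486/z + q(u(-10, 17), 492)/(-147946) = 210486/(-182306) + (2*(-410 - 8*(-10 + 17) - 7*492)/(492 + (-10 + 17)))/(-147946) = 210486*(-1/182306) + (2*(-410 - 8*7 - 3444)/(492 + 7))*(-1/147946) = -105243/91153 + (2*(-410 - 56 - 3444)/499)*(-1/147946) = -105243/91153 + (2*(1/499)*(-3910))*(-1/147946) = -105243/91153 - 7820/499*(-1/147946) = -105243/91153 + 3910/36912527 = -3884428670831/3364687573631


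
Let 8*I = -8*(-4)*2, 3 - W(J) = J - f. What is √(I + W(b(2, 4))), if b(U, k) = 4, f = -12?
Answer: I*√5 ≈ 2.2361*I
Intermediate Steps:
W(J) = -9 - J (W(J) = 3 - (J - 1*(-12)) = 3 - (J + 12) = 3 - (12 + J) = 3 + (-12 - J) = -9 - J)
I = 8 (I = (-8*(-4)*2)/8 = (32*2)/8 = (⅛)*64 = 8)
√(I + W(b(2, 4))) = √(8 + (-9 - 1*4)) = √(8 + (-9 - 4)) = √(8 - 13) = √(-5) = I*√5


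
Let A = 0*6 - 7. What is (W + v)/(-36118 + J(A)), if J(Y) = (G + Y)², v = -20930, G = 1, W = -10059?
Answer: 30989/36082 ≈ 0.85885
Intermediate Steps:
A = -7 (A = 0 - 7 = -7)
J(Y) = (1 + Y)²
(W + v)/(-36118 + J(A)) = (-10059 - 20930)/(-36118 + (1 - 7)²) = -30989/(-36118 + (-6)²) = -30989/(-36118 + 36) = -30989/(-36082) = -30989*(-1/36082) = 30989/36082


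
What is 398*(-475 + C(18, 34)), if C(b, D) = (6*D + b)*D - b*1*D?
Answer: 2571478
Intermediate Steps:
C(b, D) = D*(b + 6*D) - D*b (C(b, D) = (b + 6*D)*D - b*D = D*(b + 6*D) - D*b)
398*(-475 + C(18, 34)) = 398*(-475 + 6*34**2) = 398*(-475 + 6*1156) = 398*(-475 + 6936) = 398*6461 = 2571478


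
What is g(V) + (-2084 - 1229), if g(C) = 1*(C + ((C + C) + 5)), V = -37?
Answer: -3419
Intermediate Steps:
g(C) = 5 + 3*C (g(C) = 1*(C + (2*C + 5)) = 1*(C + (5 + 2*C)) = 1*(5 + 3*C) = 5 + 3*C)
g(V) + (-2084 - 1229) = (5 + 3*(-37)) + (-2084 - 1229) = (5 - 111) - 3313 = -106 - 3313 = -3419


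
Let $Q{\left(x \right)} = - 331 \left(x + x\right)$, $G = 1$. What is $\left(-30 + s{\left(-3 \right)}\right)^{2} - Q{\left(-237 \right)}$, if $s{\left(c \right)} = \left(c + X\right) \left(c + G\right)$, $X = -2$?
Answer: $-156494$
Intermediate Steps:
$s{\left(c \right)} = \left(1 + c\right) \left(-2 + c\right)$ ($s{\left(c \right)} = \left(c - 2\right) \left(c + 1\right) = \left(-2 + c\right) \left(1 + c\right) = \left(1 + c\right) \left(-2 + c\right)$)
$Q{\left(x \right)} = - 662 x$ ($Q{\left(x \right)} = - 331 \cdot 2 x = - 662 x$)
$\left(-30 + s{\left(-3 \right)}\right)^{2} - Q{\left(-237 \right)} = \left(-30 - \left(-1 - 9\right)\right)^{2} - \left(-662\right) \left(-237\right) = \left(-30 + \left(-2 + 9 + 3\right)\right)^{2} - 156894 = \left(-30 + 10\right)^{2} - 156894 = \left(-20\right)^{2} - 156894 = 400 - 156894 = -156494$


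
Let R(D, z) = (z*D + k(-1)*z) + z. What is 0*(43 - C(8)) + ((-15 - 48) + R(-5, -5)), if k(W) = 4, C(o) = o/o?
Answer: -63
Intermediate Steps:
C(o) = 1
R(D, z) = 5*z + D*z (R(D, z) = (z*D + 4*z) + z = (D*z + 4*z) + z = (4*z + D*z) + z = 5*z + D*z)
0*(43 - C(8)) + ((-15 - 48) + R(-5, -5)) = 0*(43 - 1*1) + ((-15 - 48) - 5*(5 - 5)) = 0*(43 - 1) + (-63 - 5*0) = 0*42 + (-63 + 0) = 0 - 63 = -63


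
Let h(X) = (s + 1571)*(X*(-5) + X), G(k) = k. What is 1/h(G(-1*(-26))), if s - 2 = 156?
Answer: -1/179816 ≈ -5.5612e-6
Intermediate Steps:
s = 158 (s = 2 + 156 = 158)
h(X) = -6916*X (h(X) = (158 + 1571)*(X*(-5) + X) = 1729*(-5*X + X) = 1729*(-4*X) = -6916*X)
1/h(G(-1*(-26))) = 1/(-(-6916)*(-26)) = 1/(-6916*26) = 1/(-179816) = -1/179816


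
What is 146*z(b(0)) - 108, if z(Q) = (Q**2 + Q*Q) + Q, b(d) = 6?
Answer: 11280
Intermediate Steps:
z(Q) = Q + 2*Q**2 (z(Q) = (Q**2 + Q**2) + Q = 2*Q**2 + Q = Q + 2*Q**2)
146*z(b(0)) - 108 = 146*(6*(1 + 2*6)) - 108 = 146*(6*(1 + 12)) - 108 = 146*(6*13) - 108 = 146*78 - 108 = 11388 - 108 = 11280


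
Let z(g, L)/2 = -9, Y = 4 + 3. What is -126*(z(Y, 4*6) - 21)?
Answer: 4914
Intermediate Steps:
Y = 7
z(g, L) = -18 (z(g, L) = 2*(-9) = -18)
-126*(z(Y, 4*6) - 21) = -126*(-18 - 21) = -126*(-39) = 4914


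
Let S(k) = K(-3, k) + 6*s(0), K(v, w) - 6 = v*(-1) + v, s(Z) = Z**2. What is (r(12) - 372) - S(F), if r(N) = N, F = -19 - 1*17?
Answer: -366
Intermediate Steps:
F = -36 (F = -19 - 17 = -36)
K(v, w) = 6 (K(v, w) = 6 + (v*(-1) + v) = 6 + (-v + v) = 6 + 0 = 6)
S(k) = 6 (S(k) = 6 + 6*0**2 = 6 + 6*0 = 6 + 0 = 6)
(r(12) - 372) - S(F) = (12 - 372) - 1*6 = -360 - 6 = -366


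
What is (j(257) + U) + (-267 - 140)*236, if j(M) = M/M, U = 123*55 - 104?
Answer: -89390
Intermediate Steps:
U = 6661 (U = 6765 - 104 = 6661)
j(M) = 1
(j(257) + U) + (-267 - 140)*236 = (1 + 6661) + (-267 - 140)*236 = 6662 - 407*236 = 6662 - 96052 = -89390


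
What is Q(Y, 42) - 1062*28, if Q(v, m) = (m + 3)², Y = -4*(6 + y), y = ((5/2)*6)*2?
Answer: -27711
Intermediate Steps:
y = 30 (y = ((5*(½))*6)*2 = ((5/2)*6)*2 = 15*2 = 30)
Y = -144 (Y = -4*(6 + 30) = -4*36 = -144)
Q(v, m) = (3 + m)²
Q(Y, 42) - 1062*28 = (3 + 42)² - 1062*28 = 45² - 1*29736 = 2025 - 29736 = -27711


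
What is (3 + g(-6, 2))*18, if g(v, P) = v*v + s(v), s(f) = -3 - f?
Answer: 756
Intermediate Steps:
g(v, P) = -3 + v² - v (g(v, P) = v*v + (-3 - v) = v² + (-3 - v) = -3 + v² - v)
(3 + g(-6, 2))*18 = (3 + (-3 + (-6)² - 1*(-6)))*18 = (3 + (-3 + 36 + 6))*18 = (3 + 39)*18 = 42*18 = 756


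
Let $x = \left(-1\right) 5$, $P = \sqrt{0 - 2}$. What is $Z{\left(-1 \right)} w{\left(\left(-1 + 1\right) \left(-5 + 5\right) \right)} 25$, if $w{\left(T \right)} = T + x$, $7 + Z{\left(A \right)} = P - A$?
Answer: $750 - 125 i \sqrt{2} \approx 750.0 - 176.78 i$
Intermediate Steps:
$P = i \sqrt{2}$ ($P = \sqrt{-2} = i \sqrt{2} \approx 1.4142 i$)
$Z{\left(A \right)} = -7 - A + i \sqrt{2}$ ($Z{\left(A \right)} = -7 - \left(A - i \sqrt{2}\right) = -7 - A + i \sqrt{2}$)
$x = -5$
$w{\left(T \right)} = -5 + T$ ($w{\left(T \right)} = T - 5 = -5 + T$)
$Z{\left(-1 \right)} w{\left(\left(-1 + 1\right) \left(-5 + 5\right) \right)} 25 = \left(-7 - -1 + i \sqrt{2}\right) \left(-5 + \left(-1 + 1\right) \left(-5 + 5\right)\right) 25 = \left(-7 + 1 + i \sqrt{2}\right) \left(-5 + 0 \cdot 0\right) 25 = \left(-6 + i \sqrt{2}\right) \left(-5 + 0\right) 25 = \left(-6 + i \sqrt{2}\right) \left(-5\right) 25 = \left(30 - 5 i \sqrt{2}\right) 25 = 750 - 125 i \sqrt{2}$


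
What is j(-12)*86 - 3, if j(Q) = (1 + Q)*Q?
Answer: 11349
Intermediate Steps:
j(Q) = Q*(1 + Q)
j(-12)*86 - 3 = -12*(1 - 12)*86 - 3 = -12*(-11)*86 - 3 = 132*86 - 3 = 11352 - 3 = 11349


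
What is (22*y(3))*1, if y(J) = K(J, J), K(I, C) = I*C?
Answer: 198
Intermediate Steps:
K(I, C) = C*I
y(J) = J² (y(J) = J*J = J²)
(22*y(3))*1 = (22*3²)*1 = (22*9)*1 = 198*1 = 198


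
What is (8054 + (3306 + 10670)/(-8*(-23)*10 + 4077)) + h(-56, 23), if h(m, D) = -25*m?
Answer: 55953294/5917 ≈ 9456.4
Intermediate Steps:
(8054 + (3306 + 10670)/(-8*(-23)*10 + 4077)) + h(-56, 23) = (8054 + (3306 + 10670)/(-8*(-23)*10 + 4077)) - 25*(-56) = (8054 + 13976/(184*10 + 4077)) + 1400 = (8054 + 13976/(1840 + 4077)) + 1400 = (8054 + 13976/5917) + 1400 = 47669494/5917 + 1400 = 55953294/5917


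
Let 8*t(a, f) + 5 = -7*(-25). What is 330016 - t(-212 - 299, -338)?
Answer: 1319979/4 ≈ 3.3000e+5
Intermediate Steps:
t(a, f) = 85/4 (t(a, f) = -5/8 + (-7*(-25))/8 = -5/8 + (1/8)*175 = -5/8 + 175/8 = 85/4)
330016 - t(-212 - 299, -338) = 330016 - 1*85/4 = 330016 - 85/4 = 1319979/4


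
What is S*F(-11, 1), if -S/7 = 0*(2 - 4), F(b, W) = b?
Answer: 0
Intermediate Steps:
S = 0 (S = -0*(2 - 4) = -0*(-2) = -7*0 = 0)
S*F(-11, 1) = 0*(-11) = 0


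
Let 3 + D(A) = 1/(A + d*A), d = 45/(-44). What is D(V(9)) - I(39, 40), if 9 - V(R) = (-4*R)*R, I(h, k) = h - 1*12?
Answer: -10034/333 ≈ -30.132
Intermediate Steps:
d = -45/44 (d = 45*(-1/44) = -45/44 ≈ -1.0227)
I(h, k) = -12 + h (I(h, k) = h - 12 = -12 + h)
V(R) = 9 + 4*R² (V(R) = 9 - (-4*R)*R = 9 - (-4)*R² = 9 + 4*R²)
D(A) = -3 - 44/A (D(A) = -3 + 1/(A - 45*A/44) = -3 + 1/(-A/44) = -3 - 44/A)
D(V(9)) - I(39, 40) = (-3 - 44/(9 + 4*9²)) - (-12 + 39) = (-3 - 44/(9 + 4*81)) - 1*27 = (-3 - 44/(9 + 324)) - 27 = (-3 - 44/333) - 27 = -1043/333 - 27 = -10034/333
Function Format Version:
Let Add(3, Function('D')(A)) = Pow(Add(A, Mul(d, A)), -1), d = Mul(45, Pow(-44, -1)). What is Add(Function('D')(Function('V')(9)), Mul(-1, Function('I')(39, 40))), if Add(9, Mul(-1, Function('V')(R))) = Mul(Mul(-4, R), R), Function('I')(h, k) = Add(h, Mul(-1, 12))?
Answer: Rational(-10034, 333) ≈ -30.132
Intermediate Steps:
d = Rational(-45, 44) (d = Mul(45, Rational(-1, 44)) = Rational(-45, 44) ≈ -1.0227)
Function('I')(h, k) = Add(-12, h) (Function('I')(h, k) = Add(h, -12) = Add(-12, h))
Function('V')(R) = Add(9, Mul(4, Pow(R, 2))) (Function('V')(R) = Add(9, Mul(-1, Mul(Mul(-4, R), R))) = Add(9, Mul(-1, Mul(-4, Pow(R, 2)))) = Add(9, Mul(4, Pow(R, 2))))
Function('D')(A) = Add(-3, Mul(-44, Pow(A, -1))) (Function('D')(A) = Add(-3, Pow(Add(A, Mul(Rational(-45, 44), A)), -1)) = Add(-3, Pow(Mul(Rational(-1, 44), A), -1)) = Add(-3, Mul(-44, Pow(A, -1))))
Add(Function('D')(Function('V')(9)), Mul(-1, Function('I')(39, 40))) = Add(Add(-3, Mul(-44, Pow(Add(9, Mul(4, Pow(9, 2))), -1))), Mul(-1, Add(-12, 39))) = Add(Add(-3, Mul(-44, Pow(Add(9, Mul(4, 81)), -1))), Mul(-1, 27)) = Add(Add(-3, Mul(-44, Pow(Add(9, 324), -1))), -27) = Add(Add(-3, Mul(-44, Pow(333, -1))), -27) = Add(Add(-3, Mul(-44, Rational(1, 333))), -27) = Add(Add(-3, Rational(-44, 333)), -27) = Add(Rational(-1043, 333), -27) = Rational(-10034, 333)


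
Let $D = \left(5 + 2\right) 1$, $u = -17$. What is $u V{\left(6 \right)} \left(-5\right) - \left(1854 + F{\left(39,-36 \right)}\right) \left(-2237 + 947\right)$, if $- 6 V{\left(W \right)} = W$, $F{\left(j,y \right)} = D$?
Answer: $2400605$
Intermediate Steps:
$D = 7$ ($D = 7 \cdot 1 = 7$)
$F{\left(j,y \right)} = 7$
$V{\left(W \right)} = - \frac{W}{6}$
$u V{\left(6 \right)} \left(-5\right) - \left(1854 + F{\left(39,-36 \right)}\right) \left(-2237 + 947\right) = - 17 \left(\left(- \frac{1}{6}\right) 6\right) \left(-5\right) - \left(1854 + 7\right) \left(-2237 + 947\right) = \left(-17\right) \left(-1\right) \left(-5\right) - 1861 \left(-1290\right) = 17 \left(-5\right) - -2400690 = -85 + 2400690 = 2400605$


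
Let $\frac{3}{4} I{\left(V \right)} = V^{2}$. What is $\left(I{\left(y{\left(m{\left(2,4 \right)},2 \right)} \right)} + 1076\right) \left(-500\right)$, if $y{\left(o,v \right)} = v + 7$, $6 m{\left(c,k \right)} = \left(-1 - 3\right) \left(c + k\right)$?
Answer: $-592000$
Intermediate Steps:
$m{\left(c,k \right)} = - \frac{2 c}{3} - \frac{2 k}{3}$ ($m{\left(c,k \right)} = \frac{\left(-1 - 3\right) \left(c + k\right)}{6} = \frac{\left(-4\right) \left(c + k\right)}{6} = \frac{- 4 c - 4 k}{6} = - \frac{2 c}{3} - \frac{2 k}{3}$)
$y{\left(o,v \right)} = 7 + v$
$I{\left(V \right)} = \frac{4 V^{2}}{3}$
$\left(I{\left(y{\left(m{\left(2,4 \right)},2 \right)} \right)} + 1076\right) \left(-500\right) = \left(\frac{4 \left(7 + 2\right)^{2}}{3} + 1076\right) \left(-500\right) = \left(\frac{4 \cdot 9^{2}}{3} + 1076\right) \left(-500\right) = \left(\frac{4}{3} \cdot 81 + 1076\right) \left(-500\right) = \left(108 + 1076\right) \left(-500\right) = 1184 \left(-500\right) = -592000$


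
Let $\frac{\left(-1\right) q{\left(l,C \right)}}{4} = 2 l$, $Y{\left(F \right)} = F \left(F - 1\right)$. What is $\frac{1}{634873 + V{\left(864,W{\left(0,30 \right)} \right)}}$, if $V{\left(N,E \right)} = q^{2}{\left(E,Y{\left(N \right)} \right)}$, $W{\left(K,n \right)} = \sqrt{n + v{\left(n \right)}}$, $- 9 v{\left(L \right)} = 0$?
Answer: $\frac{1}{636793} \approx 1.5704 \cdot 10^{-6}$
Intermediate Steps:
$Y{\left(F \right)} = F \left(-1 + F\right)$
$v{\left(L \right)} = 0$ ($v{\left(L \right)} = \left(- \frac{1}{9}\right) 0 = 0$)
$q{\left(l,C \right)} = - 8 l$ ($q{\left(l,C \right)} = - 4 \cdot 2 l = - 8 l$)
$W{\left(K,n \right)} = \sqrt{n}$ ($W{\left(K,n \right)} = \sqrt{n + 0} = \sqrt{n}$)
$V{\left(N,E \right)} = 64 E^{2}$ ($V{\left(N,E \right)} = \left(- 8 E\right)^{2} = 64 E^{2}$)
$\frac{1}{634873 + V{\left(864,W{\left(0,30 \right)} \right)}} = \frac{1}{634873 + 64 \left(\sqrt{30}\right)^{2}} = \frac{1}{634873 + 64 \cdot 30} = \frac{1}{634873 + 1920} = \frac{1}{636793}$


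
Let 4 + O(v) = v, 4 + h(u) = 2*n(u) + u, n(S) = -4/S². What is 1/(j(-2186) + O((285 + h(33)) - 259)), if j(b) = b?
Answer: -1089/2325023 ≈ -0.00046838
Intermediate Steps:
n(S) = -4/S²
h(u) = -4 + u - 8/u² (h(u) = -4 + (2*(-4/u²) + u) = -4 + (-8/u² + u) = -4 + (u - 8/u²) = -4 + u - 8/u²)
O(v) = -4 + v
1/(j(-2186) + O((285 + h(33)) - 259)) = 1/(-2186 + (-4 + ((285 + (-4 + 33 - 8/33²)) - 259))) = 1/(-2186 + (-4 + ((285 + (-4 + 33 - 8*1/1089)) - 259))) = 1/(-2186 + (-4 + ((285 + (-4 + 33 - 8/1089)) - 259))) = 1/(-2186 + (-4 + ((285 + 31573/1089) - 259))) = 1/(-2186 + (-4 + (341938/1089 - 259))) = 1/(-2186 + (-4 + 59887/1089)) = 1/(-2186 + 55531/1089) = 1/(-2325023/1089) = -1089/2325023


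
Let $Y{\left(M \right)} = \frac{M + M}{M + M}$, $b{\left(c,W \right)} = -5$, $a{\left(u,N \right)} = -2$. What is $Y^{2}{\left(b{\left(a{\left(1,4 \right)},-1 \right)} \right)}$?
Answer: $1$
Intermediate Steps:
$Y{\left(M \right)} = 1$ ($Y{\left(M \right)} = \frac{2 M}{2 M} = 2 M \frac{1}{2 M} = 1$)
$Y^{2}{\left(b{\left(a{\left(1,4 \right)},-1 \right)} \right)} = 1^{2} = 1$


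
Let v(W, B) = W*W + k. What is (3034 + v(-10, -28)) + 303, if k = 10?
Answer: 3447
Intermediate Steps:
v(W, B) = 10 + W**2 (v(W, B) = W*W + 10 = W**2 + 10 = 10 + W**2)
(3034 + v(-10, -28)) + 303 = (3034 + (10 + (-10)**2)) + 303 = (3034 + (10 + 100)) + 303 = (3034 + 110) + 303 = 3144 + 303 = 3447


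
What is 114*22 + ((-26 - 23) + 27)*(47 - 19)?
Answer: 1892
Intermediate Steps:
114*22 + ((-26 - 23) + 27)*(47 - 19) = 2508 + (-49 + 27)*28 = 2508 - 22*28 = 2508 - 616 = 1892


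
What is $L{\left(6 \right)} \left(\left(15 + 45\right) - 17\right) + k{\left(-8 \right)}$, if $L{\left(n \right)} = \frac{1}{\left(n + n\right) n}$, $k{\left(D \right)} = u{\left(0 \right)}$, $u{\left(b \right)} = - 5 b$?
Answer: $\frac{43}{72} \approx 0.59722$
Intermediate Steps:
$k{\left(D \right)} = 0$ ($k{\left(D \right)} = \left(-5\right) 0 = 0$)
$L{\left(n \right)} = \frac{1}{2 n^{2}}$ ($L{\left(n \right)} = \frac{1}{2 n n} = \frac{\frac{1}{2} \frac{1}{n}}{n} = \frac{1}{2 n^{2}}$)
$L{\left(6 \right)} \left(\left(15 + 45\right) - 17\right) + k{\left(-8 \right)} = \frac{1}{2 \cdot 36} \left(\left(15 + 45\right) - 17\right) + 0 = \frac{1}{2} \cdot \frac{1}{36} \left(60 - 17\right) + 0 = \frac{1}{72} \cdot 43 + 0 = \frac{43}{72} + 0 = \frac{43}{72}$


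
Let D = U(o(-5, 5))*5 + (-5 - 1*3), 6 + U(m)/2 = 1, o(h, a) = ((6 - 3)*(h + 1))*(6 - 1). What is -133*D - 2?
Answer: 7712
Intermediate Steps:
o(h, a) = 15 + 15*h (o(h, a) = (3*(1 + h))*5 = (3 + 3*h)*5 = 15 + 15*h)
U(m) = -10 (U(m) = -12 + 2*1 = -12 + 2 = -10)
D = -58 (D = -10*5 + (-5 - 1*3) = -50 + (-5 - 3) = -50 - 8 = -58)
-133*D - 2 = -133*(-58) - 2 = 7714 - 2 = 7712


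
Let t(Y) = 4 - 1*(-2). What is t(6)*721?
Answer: 4326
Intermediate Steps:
t(Y) = 6 (t(Y) = 4 + 2 = 6)
t(6)*721 = 6*721 = 4326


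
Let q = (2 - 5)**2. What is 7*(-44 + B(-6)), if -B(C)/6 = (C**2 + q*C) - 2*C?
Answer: -56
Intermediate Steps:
q = 9 (q = (-3)**2 = 9)
B(C) = -42*C - 6*C**2 (B(C) = -6*((C**2 + 9*C) - 2*C) = -6*(C**2 + 7*C) = -42*C - 6*C**2)
7*(-44 + B(-6)) = 7*(-44 - 6*(-6)*(7 - 6)) = 7*(-44 - 6*(-6)*1) = 7*(-44 + 36) = 7*(-8) = -56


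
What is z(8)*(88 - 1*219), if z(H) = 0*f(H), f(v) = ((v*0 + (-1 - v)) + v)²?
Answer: 0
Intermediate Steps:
f(v) = 1 (f(v) = ((0 + (-1 - v)) + v)² = ((-1 - v) + v)² = (-1)² = 1)
z(H) = 0 (z(H) = 0*1 = 0)
z(8)*(88 - 1*219) = 0*(88 - 1*219) = 0*(88 - 219) = 0*(-131) = 0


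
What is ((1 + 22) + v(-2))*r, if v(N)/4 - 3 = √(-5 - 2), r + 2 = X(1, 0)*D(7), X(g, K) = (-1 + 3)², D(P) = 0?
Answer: -70 - 8*I*√7 ≈ -70.0 - 21.166*I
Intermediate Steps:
X(g, K) = 4 (X(g, K) = 2² = 4)
r = -2 (r = -2 + 4*0 = -2 + 0 = -2)
v(N) = 12 + 4*I*√7 (v(N) = 12 + 4*√(-5 - 2) = 12 + 4*√(-7) = 12 + 4*(I*√7) = 12 + 4*I*√7)
((1 + 22) + v(-2))*r = ((1 + 22) + (12 + 4*I*√7))*(-2) = (23 + (12 + 4*I*√7))*(-2) = (35 + 4*I*√7)*(-2) = -70 - 8*I*√7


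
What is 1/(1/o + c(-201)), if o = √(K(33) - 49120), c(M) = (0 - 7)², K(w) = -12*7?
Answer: 2410996/118138805 + 2*I*√12301/118138805 ≈ 0.020408 + 1.8776e-6*I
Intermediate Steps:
K(w) = -84
c(M) = 49 (c(M) = (-7)² = 49)
o = 2*I*√12301 (o = √(-84 - 49120) = √(-49204) = 2*I*√12301 ≈ 221.82*I)
1/(1/o + c(-201)) = 1/(1/(2*I*√12301) + 49) = 1/(-I*√12301/24602 + 49) = 1/(49 - I*√12301/24602)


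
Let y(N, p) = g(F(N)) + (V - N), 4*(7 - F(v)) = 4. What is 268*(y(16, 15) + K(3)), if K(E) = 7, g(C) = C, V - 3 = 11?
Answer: 2948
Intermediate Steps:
V = 14 (V = 3 + 11 = 14)
F(v) = 6 (F(v) = 7 - 1/4*4 = 7 - 1 = 6)
y(N, p) = 20 - N (y(N, p) = 6 + (14 - N) = 20 - N)
268*(y(16, 15) + K(3)) = 268*((20 - 1*16) + 7) = 268*((20 - 16) + 7) = 268*(4 + 7) = 268*11 = 2948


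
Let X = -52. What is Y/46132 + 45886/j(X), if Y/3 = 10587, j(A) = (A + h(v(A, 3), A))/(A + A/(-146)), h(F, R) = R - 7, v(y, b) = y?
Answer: 7980642188423/373807596 ≈ 21350.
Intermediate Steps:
h(F, R) = -7 + R
j(A) = 146*(-7 + 2*A)/(145*A) (j(A) = (A + (-7 + A))/(A + A/(-146)) = (-7 + 2*A)/(A + A*(-1/146)) = (-7 + 2*A)/(A - A/146) = (-7 + 2*A)/((145*A/146)) = (-7 + 2*A)*(146/(145*A)) = 146*(-7 + 2*A)/(145*A))
Y = 31761 (Y = 3*10587 = 31761)
Y/46132 + 45886/j(X) = 31761/46132 + 45886/(((146/145)*(-7 + 2*(-52))/(-52))) = 31761*(1/46132) + 45886/(((146/145)*(-1/52)*(-7 - 104))) = 31761/46132 + 45886/(((146/145)*(-1/52)*(-111))) = 31761/46132 + 45886/(8103/3770) = 31761/46132 + 45886*(3770/8103) = 31761/46132 + 172990220/8103 = 7980642188423/373807596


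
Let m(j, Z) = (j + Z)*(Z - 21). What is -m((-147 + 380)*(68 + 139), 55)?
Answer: -1641724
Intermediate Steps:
m(j, Z) = (-21 + Z)*(Z + j) (m(j, Z) = (Z + j)*(-21 + Z) = (-21 + Z)*(Z + j))
-m((-147 + 380)*(68 + 139), 55) = -(55² - 21*55 - 21*(-147 + 380)*(68 + 139) + 55*((-147 + 380)*(68 + 139))) = -(3025 - 1155 - 4893*207 + 55*(233*207)) = -(3025 - 1155 - 21*48231 + 55*48231) = -(3025 - 1155 - 1012851 + 2652705) = -1*1641724 = -1641724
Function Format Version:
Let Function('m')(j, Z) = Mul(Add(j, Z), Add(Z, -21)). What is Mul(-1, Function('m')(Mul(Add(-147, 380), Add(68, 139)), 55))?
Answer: -1641724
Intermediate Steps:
Function('m')(j, Z) = Mul(Add(-21, Z), Add(Z, j)) (Function('m')(j, Z) = Mul(Add(Z, j), Add(-21, Z)) = Mul(Add(-21, Z), Add(Z, j)))
Mul(-1, Function('m')(Mul(Add(-147, 380), Add(68, 139)), 55)) = Mul(-1, Add(Pow(55, 2), Mul(-21, 55), Mul(-21, Mul(Add(-147, 380), Add(68, 139))), Mul(55, Mul(Add(-147, 380), Add(68, 139))))) = Mul(-1, Add(3025, -1155, Mul(-21, Mul(233, 207)), Mul(55, Mul(233, 207)))) = Mul(-1, Add(3025, -1155, Mul(-21, 48231), Mul(55, 48231))) = Mul(-1, Add(3025, -1155, -1012851, 2652705)) = Mul(-1, 1641724) = -1641724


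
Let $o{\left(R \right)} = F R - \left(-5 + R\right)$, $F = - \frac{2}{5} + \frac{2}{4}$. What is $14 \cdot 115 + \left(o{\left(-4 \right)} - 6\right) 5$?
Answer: $1623$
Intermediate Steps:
$F = \frac{1}{10}$ ($F = \left(-2\right) \frac{1}{5} + 2 \cdot \frac{1}{4} = - \frac{2}{5} + \frac{1}{2} = \frac{1}{10} \approx 0.1$)
$o{\left(R \right)} = 5 - \frac{9 R}{10}$ ($o{\left(R \right)} = \frac{R}{10} - \left(-5 + R\right) = 5 - \frac{9 R}{10}$)
$14 \cdot 115 + \left(o{\left(-4 \right)} - 6\right) 5 = 14 \cdot 115 + \left(\left(5 - - \frac{18}{5}\right) - 6\right) 5 = 1610 + \left(\left(5 + \frac{18}{5}\right) - 6\right) 5 = 1610 + \left(\frac{43}{5} - 6\right) 5 = 1610 + \frac{13}{5} \cdot 5 = 1610 + 13 = 1623$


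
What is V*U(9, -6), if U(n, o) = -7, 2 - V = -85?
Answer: -609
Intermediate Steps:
V = 87 (V = 2 - 1*(-85) = 2 + 85 = 87)
V*U(9, -6) = 87*(-7) = -609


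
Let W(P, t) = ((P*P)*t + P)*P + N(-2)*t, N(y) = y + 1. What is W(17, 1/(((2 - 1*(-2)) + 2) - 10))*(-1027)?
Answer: 964353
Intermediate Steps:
N(y) = 1 + y
W(P, t) = -t + P*(P + t*P²) (W(P, t) = ((P*P)*t + P)*P + (1 - 2)*t = (P²*t + P)*P - t = (t*P² + P)*P - t = (P + t*P²)*P - t = P*(P + t*P²) - t = -t + P*(P + t*P²))
W(17, 1/(((2 - 1*(-2)) + 2) - 10))*(-1027) = (17² - 1/(((2 - 1*(-2)) + 2) - 10) + 17³/(((2 - 1*(-2)) + 2) - 10))*(-1027) = (289 - 1/(((2 + 2) + 2) - 10) + 4913/(((2 + 2) + 2) - 10))*(-1027) = (289 - 1/((4 + 2) - 10) + 4913/((4 + 2) - 10))*(-1027) = (289 - 1/(6 - 10) + 4913/(6 - 10))*(-1027) = (289 - 1/(-4) + 4913/(-4))*(-1027) = (289 - 1*(-¼) - ¼*4913)*(-1027) = (289 + ¼ - 4913/4)*(-1027) = -939*(-1027) = 964353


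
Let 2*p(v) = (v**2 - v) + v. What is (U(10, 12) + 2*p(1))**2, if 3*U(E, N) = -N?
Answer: 9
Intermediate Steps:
p(v) = v**2/2 (p(v) = ((v**2 - v) + v)/2 = v**2/2)
U(E, N) = -N/3 (U(E, N) = (-N)/3 = -N/3)
(U(10, 12) + 2*p(1))**2 = (-1/3*12 + 2*((1/2)*1**2))**2 = (-4 + 2*((1/2)*1))**2 = (-4 + 2*(1/2))**2 = (-4 + 1)**2 = (-3)**2 = 9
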